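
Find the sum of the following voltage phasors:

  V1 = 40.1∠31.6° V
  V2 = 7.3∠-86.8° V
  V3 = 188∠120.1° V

Step 1 — Convert each phasor to rectangular form:
  V1 = 40.1·(cos(31.6°) + j·sin(31.6°)) = 34.15 + j21.01 V
  V2 = 7.3·(cos(-86.8°) + j·sin(-86.8°)) = 0.4075 - j7.289 V
  V3 = 188·(cos(120.1°) + j·sin(120.1°)) = -94.28 + j162.6 V
Step 2 — Sum components: V_total = -59.72 + j176.4 V.
Step 3 — Convert to polar: |V_total| = 186.2 V, ∠V_total = 108.7°.

V_total = 186.2∠108.7° V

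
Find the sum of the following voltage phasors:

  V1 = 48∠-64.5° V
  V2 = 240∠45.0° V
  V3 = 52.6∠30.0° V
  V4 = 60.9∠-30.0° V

Step 1 — Convert each phasor to rectangular form:
  V1 = 48·(cos(-64.5°) + j·sin(-64.5°)) = 20.66 - j43.32 V
  V2 = 240·(cos(45.0°) + j·sin(45.0°)) = 169.7 + j169.7 V
  V3 = 52.6·(cos(30.0°) + j·sin(30.0°)) = 45.55 + j26.3 V
  V4 = 60.9·(cos(-30.0°) + j·sin(-30.0°)) = 52.74 - j30.45 V
Step 2 — Sum components: V_total = 288.7 + j122.2 V.
Step 3 — Convert to polar: |V_total| = 313.5 V, ∠V_total = 22.9°.

V_total = 313.5∠22.9° V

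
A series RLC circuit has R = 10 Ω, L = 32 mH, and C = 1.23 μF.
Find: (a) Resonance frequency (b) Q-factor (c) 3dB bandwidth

Step 1 — Resonance: ω₀ = 1/√(LC) = 1/√(0.032·1.23e-06) = 5040 rad/s.
Step 2 — f₀ = ω₀/(2π) = 802.2 Hz.
Step 3 — Series Q: Q = ω₀L/R = 5040·0.032/10 = 16.13.
Step 4 — Bandwidth: Δω = ω₀/Q = 312.5 rad/s; BW = Δω/(2π) = 49.74 Hz.

(a) f₀ = 802.2 Hz  (b) Q = 16.13  (c) BW = 49.74 Hz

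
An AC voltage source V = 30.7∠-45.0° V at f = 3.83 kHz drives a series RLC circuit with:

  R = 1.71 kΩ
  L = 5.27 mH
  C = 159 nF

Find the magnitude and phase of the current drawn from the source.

Step 1 — Angular frequency: ω = 2π·f = 2π·3830 = 2.406e+04 rad/s.
Step 2 — Component impedances:
  R: Z = R = 1710 Ω
  L: Z = jωL = j·2.406e+04·0.00527 = 0 + j126.8 Ω
  C: Z = 1/(jωC) = -j/(ω·C) = 0 - j261.4 Ω
Step 3 — Series combination: Z_total = R + L + C = 1710 - j134.5 Ω = 1715∠-4.5° Ω.
Step 4 — Source phasor: V = 30.7∠-45.0° V = 21.71 - j21.71 V.
Step 5 — Ohm's law: I = V / Z_total = (21.71 - j21.71) / (1710 - j134.5) = 0.01361 - j0.01162 A.
Step 6 — Convert to polar: |I| = 0.0179 A, ∠I = -40.5°.

I = 0.0179∠-40.5° A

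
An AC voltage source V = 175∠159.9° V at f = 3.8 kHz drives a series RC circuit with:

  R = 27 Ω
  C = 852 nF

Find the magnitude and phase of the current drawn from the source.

Step 1 — Angular frequency: ω = 2π·f = 2π·3800 = 2.388e+04 rad/s.
Step 2 — Component impedances:
  R: Z = R = 27 Ω
  C: Z = 1/(jωC) = -j/(ω·C) = 0 - j49.16 Ω
Step 3 — Series combination: Z_total = R + C = 27 - j49.16 Ω = 56.09∠-61.2° Ω.
Step 4 — Source phasor: V = 175∠159.9° V = -164.3 + j60.14 V.
Step 5 — Ohm's law: I = V / Z_total = (-164.3 + j60.14) / (27 - j49.16) = -2.351 - j2.052 A.
Step 6 — Convert to polar: |I| = 3.12 A, ∠I = -138.9°.

I = 3.12∠-138.9° A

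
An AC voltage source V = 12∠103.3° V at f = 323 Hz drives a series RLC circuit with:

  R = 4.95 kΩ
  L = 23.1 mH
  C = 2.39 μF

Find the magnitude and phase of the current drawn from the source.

Step 1 — Angular frequency: ω = 2π·f = 2π·323 = 2029 rad/s.
Step 2 — Component impedances:
  R: Z = R = 4950 Ω
  L: Z = jωL = j·2029·0.0231 = 0 + j46.88 Ω
  C: Z = 1/(jωC) = -j/(ω·C) = 0 - j206.2 Ω
Step 3 — Series combination: Z_total = R + L + C = 4950 - j159.3 Ω = 4953∠-1.8° Ω.
Step 4 — Source phasor: V = 12∠103.3° V = -2.761 + j11.68 V.
Step 5 — Ohm's law: I = V / Z_total = (-2.761 + j11.68) / (4950 - j159.3) = -0.000633 + j0.002339 A.
Step 6 — Convert to polar: |I| = 0.002423 A, ∠I = 105.1°.

I = 0.002423∠105.1° A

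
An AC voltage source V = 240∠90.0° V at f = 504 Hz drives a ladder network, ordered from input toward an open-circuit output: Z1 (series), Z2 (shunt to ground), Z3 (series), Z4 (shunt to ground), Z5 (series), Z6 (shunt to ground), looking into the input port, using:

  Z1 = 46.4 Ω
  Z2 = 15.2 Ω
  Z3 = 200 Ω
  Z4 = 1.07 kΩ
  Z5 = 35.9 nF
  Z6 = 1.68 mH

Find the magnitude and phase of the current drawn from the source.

Step 1 — Angular frequency: ω = 2π·f = 2π·504 = 3167 rad/s.
Step 2 — Component impedances:
  Z1: Z = R = 46.4 Ω
  Z2: Z = R = 15.2 Ω
  Z3: Z = R = 200 Ω
  Z4: Z = R = 1070 Ω
  Z5: Z = 1/(jωC) = -j/(ω·C) = 0 - j8796 Ω
  Z6: Z = jωL = j·3167·0.00168 = 0 + j5.32 Ω
Step 3 — Ladder network (open output): work backward from the far end, alternating series and parallel combinations. Z_in = 61.42 - j0.01821 Ω = 61.42∠-0.0° Ω.
Step 4 — Source phasor: V = 240∠90.0° V = 0 + j240 V.
Step 5 — Ohm's law: I = V / Z_total = (0 + j240) / (61.42 - j0.01821) = -0.001158 + j3.908 A.
Step 6 — Convert to polar: |I| = 3.908 A, ∠I = 90.0°.

I = 3.908∠90.0° A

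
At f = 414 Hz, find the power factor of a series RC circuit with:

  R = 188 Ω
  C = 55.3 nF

Step 1 — Angular frequency: ω = 2π·f = 2π·414 = 2601 rad/s.
Step 2 — Component impedances:
  R: Z = R = 188 Ω
  C: Z = 1/(jωC) = -j/(ω·C) = 0 - j6952 Ω
Step 3 — Series combination: Z_total = R + C = 188 - j6952 Ω = 6954∠-88.5° Ω.
Step 4 — Power factor: PF = cos(φ) = Re(Z)/|Z| = 188/6954 = 0.02703.
Step 5 — Type: Im(Z) = -6952 ⇒ leading (phase φ = -88.5°).

PF = 0.02703 (leading, φ = -88.5°)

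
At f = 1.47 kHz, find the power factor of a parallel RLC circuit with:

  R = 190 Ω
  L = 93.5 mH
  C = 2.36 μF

Step 1 — Angular frequency: ω = 2π·f = 2π·1470 = 9236 rad/s.
Step 2 — Component impedances:
  R: Z = R = 190 Ω
  L: Z = jωL = j·9236·0.0935 = 0 + j863.6 Ω
  C: Z = 1/(jωC) = -j/(ω·C) = 0 - j45.88 Ω
Step 3 — Parallel combination: 1/Z_total = 1/R + 1/L + 1/C; Z_total = 11.6 - j45.49 Ω = 46.95∠-75.7° Ω.
Step 4 — Power factor: PF = cos(φ) = Re(Z)/|Z| = 11.6/46.95 = 0.2471.
Step 5 — Type: Im(Z) = -45.49 ⇒ leading (phase φ = -75.7°).

PF = 0.2471 (leading, φ = -75.7°)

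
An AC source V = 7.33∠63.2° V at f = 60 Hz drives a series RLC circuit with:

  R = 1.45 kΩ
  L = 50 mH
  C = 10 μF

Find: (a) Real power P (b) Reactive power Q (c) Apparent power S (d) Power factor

Step 1 — Angular frequency: ω = 2π·f = 2π·60 = 377 rad/s.
Step 2 — Component impedances:
  R: Z = R = 1450 Ω
  L: Z = jωL = j·377·0.05 = 0 + j18.85 Ω
  C: Z = 1/(jωC) = -j/(ω·C) = 0 - j265.3 Ω
Step 3 — Series combination: Z_total = R + L + C = 1450 - j246.4 Ω = 1471∠-9.6° Ω.
Step 4 — Source phasor: V = 7.33∠63.2° V = 3.305 + j6.543 V.
Step 5 — Current: I = V / Z = 0.00147 + j0.004762 A = 0.004984∠72.8° A.
Step 6 — Complex power: S = V·I* = 0.03601 - j0.00612 VA.
Step 7 — Real power: P = Re(S) = 0.03601 W.
Step 8 — Reactive power: Q = Im(S) = -0.00612 VAR.
Step 9 — Apparent power: |S| = 0.03653 VA.
Step 10 — Power factor: PF = P/|S| = 0.9859 (leading).

(a) P = 0.03601 W  (b) Q = -0.00612 VAR  (c) S = 0.03653 VA  (d) PF = 0.9859 (leading)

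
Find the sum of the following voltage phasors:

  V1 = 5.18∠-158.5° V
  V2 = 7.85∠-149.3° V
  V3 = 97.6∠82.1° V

Step 1 — Convert each phasor to rectangular form:
  V1 = 5.18·(cos(-158.5°) + j·sin(-158.5°)) = -4.82 - j1.898 V
  V2 = 7.85·(cos(-149.3°) + j·sin(-149.3°)) = -6.75 - j4.008 V
  V3 = 97.6·(cos(82.1°) + j·sin(82.1°)) = 13.41 + j96.67 V
Step 2 — Sum components: V_total = 1.845 + j90.77 V.
Step 3 — Convert to polar: |V_total| = 90.79 V, ∠V_total = 88.8°.

V_total = 90.79∠88.8° V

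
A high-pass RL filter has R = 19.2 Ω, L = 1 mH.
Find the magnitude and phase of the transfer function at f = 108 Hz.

Step 1 — Angular frequency: ω = 2π·108 = 678.6 rad/s.
Step 2 — Transfer function: H(jω) = jωL/(R + jωL).
Step 3 — Numerator jωL = j·0.6786; denominator R + jωL = 19.2 + j0.6786.
Step 4 — H = 0.001248 + j0.0353.
Step 5 — Magnitude: |H| = 0.03532 (-29.0 dB); phase: φ = 88.0°.

|H| = 0.03532 (-29.0 dB), φ = 88.0°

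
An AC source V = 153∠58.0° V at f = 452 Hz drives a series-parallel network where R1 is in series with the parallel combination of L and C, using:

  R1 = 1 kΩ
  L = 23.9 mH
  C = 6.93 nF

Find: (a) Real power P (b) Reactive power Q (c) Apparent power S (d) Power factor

Step 1 — Angular frequency: ω = 2π·f = 2π·452 = 2840 rad/s.
Step 2 — Component impedances:
  R1: Z = R = 1000 Ω
  L: Z = jωL = j·2840·0.0239 = 0 + j67.88 Ω
  C: Z = 1/(jωC) = -j/(ω·C) = 0 - j5.081e+04 Ω
Step 3 — Parallel branch: L || C = 1/(1/L + 1/C) = 0 + j67.97 Ω.
Step 4 — Series with R1: Z_total = R1 + (L || C) = 1000 + j67.97 Ω = 1002∠3.9° Ω.
Step 5 — Source phasor: V = 153∠58.0° V = 81.08 + j129.8 V.
Step 6 — Current: I = V / Z = 0.08948 + j0.1237 A = 0.1526∠54.1° A.
Step 7 — Complex power: S = V·I* = 23.3 + j1.584 VA.
Step 8 — Real power: P = Re(S) = 23.3 W.
Step 9 — Reactive power: Q = Im(S) = 1.584 VAR.
Step 10 — Apparent power: |S| = 23.36 VA.
Step 11 — Power factor: PF = P/|S| = 0.9977 (lagging).

(a) P = 23.3 W  (b) Q = 1.584 VAR  (c) S = 23.36 VA  (d) PF = 0.9977 (lagging)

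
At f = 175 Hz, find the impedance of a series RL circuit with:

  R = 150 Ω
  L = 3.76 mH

Step 1 — Angular frequency: ω = 2π·f = 2π·175 = 1100 rad/s.
Step 2 — Component impedances:
  R: Z = R = 150 Ω
  L: Z = jωL = j·1100·0.00376 = 0 + j4.134 Ω
Step 3 — Series combination: Z_total = R + L = 150 + j4.134 Ω = 150.1∠1.6° Ω.

Z = 150 + j4.134 Ω = 150.1∠1.6° Ω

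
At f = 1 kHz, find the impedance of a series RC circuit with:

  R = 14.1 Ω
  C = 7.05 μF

Step 1 — Angular frequency: ω = 2π·f = 2π·1000 = 6283 rad/s.
Step 2 — Component impedances:
  R: Z = R = 14.1 Ω
  C: Z = 1/(jωC) = -j/(ω·C) = 0 - j22.58 Ω
Step 3 — Series combination: Z_total = R + C = 14.1 - j22.58 Ω = 26.62∠-58.0° Ω.

Z = 14.1 - j22.58 Ω = 26.62∠-58.0° Ω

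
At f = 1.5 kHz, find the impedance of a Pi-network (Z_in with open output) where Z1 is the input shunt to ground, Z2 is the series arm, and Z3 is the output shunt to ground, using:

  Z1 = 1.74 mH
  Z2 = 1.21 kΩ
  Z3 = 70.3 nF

Step 1 — Angular frequency: ω = 2π·f = 2π·1500 = 9425 rad/s.
Step 2 — Component impedances:
  Z1: Z = jωL = j·9425·0.00174 = 0 + j16.4 Ω
  Z2: Z = R = 1210 Ω
  Z3: Z = 1/(jωC) = -j/(ω·C) = 0 - j1509 Ω
Step 3 — With open output, the series arm Z2 and the output shunt Z3 appear in series to ground: Z2 + Z3 = 1210 - j1509 Ω.
Step 4 — Parallel with input shunt Z1: Z_in = Z1 || (Z2 + Z3) = 0.08812 + j16.51 Ω = 16.51∠89.7° Ω.

Z = 0.08812 + j16.51 Ω = 16.51∠89.7° Ω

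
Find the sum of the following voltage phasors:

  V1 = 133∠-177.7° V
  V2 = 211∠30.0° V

Step 1 — Convert each phasor to rectangular form:
  V1 = 133·(cos(-177.7°) + j·sin(-177.7°)) = -132.9 - j5.338 V
  V2 = 211·(cos(30.0°) + j·sin(30.0°)) = 182.7 + j105.5 V
Step 2 — Sum components: V_total = 49.84 + j100.2 V.
Step 3 — Convert to polar: |V_total| = 111.9 V, ∠V_total = 63.5°.

V_total = 111.9∠63.5° V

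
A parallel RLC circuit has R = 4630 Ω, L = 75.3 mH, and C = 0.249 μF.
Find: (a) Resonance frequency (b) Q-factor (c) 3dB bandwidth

Step 1 — Resonance: ω₀ = 1/√(LC) = 1/√(0.0753·2.49e-07) = 7303 rad/s.
Step 2 — f₀ = ω₀/(2π) = 1162 Hz.
Step 3 — Parallel Q: Q = R/(ω₀L) = 4630/(7303·0.0753) = 8.419.
Step 4 — Bandwidth: Δω = ω₀/Q = 867.4 rad/s; BW = Δω/(2π) = 138.1 Hz.

(a) f₀ = 1162 Hz  (b) Q = 8.419  (c) BW = 138.1 Hz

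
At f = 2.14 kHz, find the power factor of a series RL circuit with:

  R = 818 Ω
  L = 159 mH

Step 1 — Angular frequency: ω = 2π·f = 2π·2140 = 1.345e+04 rad/s.
Step 2 — Component impedances:
  R: Z = R = 818 Ω
  L: Z = jωL = j·1.345e+04·0.159 = 0 + j2138 Ω
Step 3 — Series combination: Z_total = R + L = 818 + j2138 Ω = 2289∠69.1° Ω.
Step 4 — Power factor: PF = cos(φ) = Re(Z)/|Z| = 818/2289 = 0.3574.
Step 5 — Type: Im(Z) = 2138 ⇒ lagging (phase φ = 69.1°).

PF = 0.3574 (lagging, φ = 69.1°)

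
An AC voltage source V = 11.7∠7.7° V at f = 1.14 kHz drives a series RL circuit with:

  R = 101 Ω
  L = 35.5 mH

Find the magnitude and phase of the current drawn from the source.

Step 1 — Angular frequency: ω = 2π·f = 2π·1140 = 7163 rad/s.
Step 2 — Component impedances:
  R: Z = R = 101 Ω
  L: Z = jωL = j·7163·0.0355 = 0 + j254.3 Ω
Step 3 — Series combination: Z_total = R + L = 101 + j254.3 Ω = 273.6∠68.3° Ω.
Step 4 — Source phasor: V = 11.7∠7.7° V = 11.59 + j1.568 V.
Step 5 — Ohm's law: I = V / Z_total = (11.59 + j1.568) / (101 + j254.3) = 0.02097 - j0.03727 A.
Step 6 — Convert to polar: |I| = 0.04276 A, ∠I = -60.6°.

I = 0.04276∠-60.6° A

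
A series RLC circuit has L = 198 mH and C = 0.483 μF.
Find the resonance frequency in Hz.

Step 1 — Resonance condition Im(Z)=0 gives ω₀ = 1/√(LC).
Step 2 — ω₀ = 1/√(0.198·4.83e-07) = 3234 rad/s.
Step 3 — f₀ = ω₀/(2π) = 514.7 Hz.

f₀ = 514.7 Hz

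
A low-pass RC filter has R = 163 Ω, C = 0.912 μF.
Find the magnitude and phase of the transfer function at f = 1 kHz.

Step 1 — Angular frequency: ω = 2π·1000 = 6283 rad/s.
Step 2 — Transfer function: H(jω) = 1/(1 + jωRC).
Step 3 — Denominator: 1 + jωRC = 1 + j·6283·163·9.12e-07 = 1 + j0.934.
Step 4 — H = 0.5341 - j0.4988.
Step 5 — Magnitude: |H| = 0.7308 (-2.7 dB); phase: φ = -43.0°.

|H| = 0.7308 (-2.7 dB), φ = -43.0°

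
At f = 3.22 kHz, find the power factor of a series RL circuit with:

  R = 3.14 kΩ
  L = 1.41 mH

Step 1 — Angular frequency: ω = 2π·f = 2π·3220 = 2.023e+04 rad/s.
Step 2 — Component impedances:
  R: Z = R = 3140 Ω
  L: Z = jωL = j·2.023e+04·0.00141 = 0 + j28.53 Ω
Step 3 — Series combination: Z_total = R + L = 3140 + j28.53 Ω = 3140∠0.5° Ω.
Step 4 — Power factor: PF = cos(φ) = Re(Z)/|Z| = 3140/3140 = 1.
Step 5 — Type: Im(Z) = 28.53 ⇒ lagging (phase φ = 0.5°).

PF = 1 (lagging, φ = 0.5°)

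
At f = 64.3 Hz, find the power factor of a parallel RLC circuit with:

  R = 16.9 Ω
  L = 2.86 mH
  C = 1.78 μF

Step 1 — Angular frequency: ω = 2π·f = 2π·64.3 = 404 rad/s.
Step 2 — Component impedances:
  R: Z = R = 16.9 Ω
  L: Z = jωL = j·404·0.00286 = 0 + j1.155 Ω
  C: Z = 1/(jωC) = -j/(ω·C) = 0 - j1391 Ω
Step 3 — Parallel combination: 1/Z_total = 1/R + 1/L + 1/C; Z_total = 0.07876 + j1.151 Ω = 1.154∠86.1° Ω.
Step 4 — Power factor: PF = cos(φ) = Re(Z)/|Z| = 0.078763/1.1537 = 0.06827.
Step 5 — Type: Im(Z) = 1.151 ⇒ lagging (phase φ = 86.1°).

PF = 0.06827 (lagging, φ = 86.1°)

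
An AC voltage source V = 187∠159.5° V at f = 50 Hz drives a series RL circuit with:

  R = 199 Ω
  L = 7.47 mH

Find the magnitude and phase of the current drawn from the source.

Step 1 — Angular frequency: ω = 2π·f = 2π·50 = 314.2 rad/s.
Step 2 — Component impedances:
  R: Z = R = 199 Ω
  L: Z = jωL = j·314.2·0.00747 = 0 + j2.347 Ω
Step 3 — Series combination: Z_total = R + L = 199 + j2.347 Ω = 199∠0.7° Ω.
Step 4 — Source phasor: V = 187∠159.5° V = -175.2 + j65.49 V.
Step 5 — Ohm's law: I = V / Z_total = (-175.2 + j65.49) / (199 + j2.347) = -0.8762 + j0.3394 A.
Step 6 — Convert to polar: |I| = 0.9396 A, ∠I = 158.8°.

I = 0.9396∠158.8° A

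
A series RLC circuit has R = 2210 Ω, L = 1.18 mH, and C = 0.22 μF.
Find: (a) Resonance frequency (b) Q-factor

Step 1 — Resonance condition Im(Z)=0 gives ω₀ = 1/√(LC).
Step 2 — ω₀ = 1/√(0.00118·2.2e-07) = 6.207e+04 rad/s.
Step 3 — f₀ = ω₀/(2π) = 9878 Hz.
Step 4 — Series Q: Q = ω₀L/R = 6.207e+04·0.00118/2210 = 0.03314.

(a) f₀ = 9878 Hz  (b) Q = 0.03314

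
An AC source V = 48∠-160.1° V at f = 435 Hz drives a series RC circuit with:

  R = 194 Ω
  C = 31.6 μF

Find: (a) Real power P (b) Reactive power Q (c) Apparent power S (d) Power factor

Step 1 — Angular frequency: ω = 2π·f = 2π·435 = 2733 rad/s.
Step 2 — Component impedances:
  R: Z = R = 194 Ω
  C: Z = 1/(jωC) = -j/(ω·C) = 0 - j11.58 Ω
Step 3 — Series combination: Z_total = R + C = 194 - j11.58 Ω = 194.3∠-3.4° Ω.
Step 4 — Source phasor: V = 48∠-160.1° V = -45.13 - j16.34 V.
Step 5 — Current: I = V / Z = -0.2268 - j0.09775 A = 0.247∠-156.7° A.
Step 6 — Complex power: S = V·I* = 11.83 - j0.7063 VA.
Step 7 — Real power: P = Re(S) = 11.83 W.
Step 8 — Reactive power: Q = Im(S) = -0.7063 VAR.
Step 9 — Apparent power: |S| = 11.86 VA.
Step 10 — Power factor: PF = P/|S| = 0.9982 (leading).

(a) P = 11.83 W  (b) Q = -0.7063 VAR  (c) S = 11.86 VA  (d) PF = 0.9982 (leading)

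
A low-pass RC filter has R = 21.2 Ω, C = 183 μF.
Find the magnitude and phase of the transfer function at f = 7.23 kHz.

Step 1 — Angular frequency: ω = 2π·7230 = 4.543e+04 rad/s.
Step 2 — Transfer function: H(jω) = 1/(1 + jωRC).
Step 3 — Denominator: 1 + jωRC = 1 + j·4.543e+04·21.2·0.000183 = 1 + j176.2.
Step 4 — H = 3.219e-05 - j0.005674.
Step 5 — Magnitude: |H| = 0.005674 (-44.9 dB); phase: φ = -89.7°.

|H| = 0.005674 (-44.9 dB), φ = -89.7°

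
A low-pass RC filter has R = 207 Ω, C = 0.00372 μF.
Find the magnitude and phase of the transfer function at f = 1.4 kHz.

Step 1 — Angular frequency: ω = 2π·1400 = 8796 rad/s.
Step 2 — Transfer function: H(jω) = 1/(1 + jωRC).
Step 3 — Denominator: 1 + jωRC = 1 + j·8796·207·3.72e-09 = 1 + j0.006774.
Step 4 — H = 1 - j0.006773.
Step 5 — Magnitude: |H| = 1 (-0.0 dB); phase: φ = -0.4°.

|H| = 1 (-0.0 dB), φ = -0.4°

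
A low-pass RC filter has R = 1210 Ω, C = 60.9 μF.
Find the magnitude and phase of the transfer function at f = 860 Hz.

Step 1 — Angular frequency: ω = 2π·860 = 5404 rad/s.
Step 2 — Transfer function: H(jω) = 1/(1 + jωRC).
Step 3 — Denominator: 1 + jωRC = 1 + j·5404·1210·6.09e-05 = 1 + j398.2.
Step 4 — H = 6.307e-06 - j0.002511.
Step 5 — Magnitude: |H| = 0.002511 (-52.0 dB); phase: φ = -89.9°.

|H| = 0.002511 (-52.0 dB), φ = -89.9°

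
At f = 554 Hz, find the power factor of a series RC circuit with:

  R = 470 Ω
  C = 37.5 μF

Step 1 — Angular frequency: ω = 2π·f = 2π·554 = 3481 rad/s.
Step 2 — Component impedances:
  R: Z = R = 470 Ω
  C: Z = 1/(jωC) = -j/(ω·C) = 0 - j7.661 Ω
Step 3 — Series combination: Z_total = R + C = 470 - j7.661 Ω = 470.1∠-0.9° Ω.
Step 4 — Power factor: PF = cos(φ) = Re(Z)/|Z| = 470/470.06 = 0.9999.
Step 5 — Type: Im(Z) = -7.661 ⇒ leading (phase φ = -0.9°).

PF = 0.9999 (leading, φ = -0.9°)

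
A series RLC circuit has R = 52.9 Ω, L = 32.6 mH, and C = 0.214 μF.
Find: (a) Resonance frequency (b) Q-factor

Step 1 — Resonance condition Im(Z)=0 gives ω₀ = 1/√(LC).
Step 2 — ω₀ = 1/√(0.0326·2.14e-07) = 1.197e+04 rad/s.
Step 3 — f₀ = ω₀/(2π) = 1905 Hz.
Step 4 — Series Q: Q = ω₀L/R = 1.197e+04·0.0326/52.9 = 7.378.

(a) f₀ = 1905 Hz  (b) Q = 7.378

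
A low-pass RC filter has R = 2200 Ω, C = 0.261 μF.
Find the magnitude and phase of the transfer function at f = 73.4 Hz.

Step 1 — Angular frequency: ω = 2π·73.4 = 461.2 rad/s.
Step 2 — Transfer function: H(jω) = 1/(1 + jωRC).
Step 3 — Denominator: 1 + jωRC = 1 + j·461.2·2200·2.61e-07 = 1 + j0.2648.
Step 4 — H = 0.9345 - j0.2475.
Step 5 — Magnitude: |H| = 0.9667 (-0.3 dB); phase: φ = -14.8°.

|H| = 0.9667 (-0.3 dB), φ = -14.8°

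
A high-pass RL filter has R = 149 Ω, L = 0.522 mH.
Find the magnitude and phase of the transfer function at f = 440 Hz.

Step 1 — Angular frequency: ω = 2π·440 = 2765 rad/s.
Step 2 — Transfer function: H(jω) = jωL/(R + jωL).
Step 3 — Numerator jωL = j·1.443; denominator R + jωL = 149 + j1.443.
Step 4 — H = 9.38e-05 + j0.009684.
Step 5 — Magnitude: |H| = 0.009685 (-40.3 dB); phase: φ = 89.4°.

|H| = 0.009685 (-40.3 dB), φ = 89.4°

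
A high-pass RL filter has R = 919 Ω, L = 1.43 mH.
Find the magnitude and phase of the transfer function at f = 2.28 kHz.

Step 1 — Angular frequency: ω = 2π·2280 = 1.433e+04 rad/s.
Step 2 — Transfer function: H(jω) = jωL/(R + jωL).
Step 3 — Numerator jωL = j·20.49; denominator R + jωL = 919 + j20.49.
Step 4 — H = 0.0004967 + j0.02228.
Step 5 — Magnitude: |H| = 0.02229 (-33.0 dB); phase: φ = 88.7°.

|H| = 0.02229 (-33.0 dB), φ = 88.7°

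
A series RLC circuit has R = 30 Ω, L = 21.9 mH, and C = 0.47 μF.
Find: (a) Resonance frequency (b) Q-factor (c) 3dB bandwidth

Step 1 — Resonance: ω₀ = 1/√(LC) = 1/√(0.0219·4.7e-07) = 9857 rad/s.
Step 2 — f₀ = ω₀/(2π) = 1569 Hz.
Step 3 — Series Q: Q = ω₀L/R = 9857·0.0219/30 = 7.195.
Step 4 — Bandwidth: Δω = ω₀/Q = 1370 rad/s; BW = Δω/(2π) = 218 Hz.

(a) f₀ = 1569 Hz  (b) Q = 7.195  (c) BW = 218 Hz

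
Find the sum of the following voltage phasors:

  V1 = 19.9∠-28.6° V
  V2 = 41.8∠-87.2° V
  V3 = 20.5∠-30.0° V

Step 1 — Convert each phasor to rectangular form:
  V1 = 19.9·(cos(-28.6°) + j·sin(-28.6°)) = 17.47 - j9.526 V
  V2 = 41.8·(cos(-87.2°) + j·sin(-87.2°)) = 2.042 - j41.75 V
  V3 = 20.5·(cos(-30.0°) + j·sin(-30.0°)) = 17.75 - j10.25 V
Step 2 — Sum components: V_total = 37.27 - j61.53 V.
Step 3 — Convert to polar: |V_total| = 71.93 V, ∠V_total = -58.8°.

V_total = 71.93∠-58.8° V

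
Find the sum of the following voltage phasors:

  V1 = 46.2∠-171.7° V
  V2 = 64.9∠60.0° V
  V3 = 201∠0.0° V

Step 1 — Convert each phasor to rectangular form:
  V1 = 46.2·(cos(-171.7°) + j·sin(-171.7°)) = -45.72 - j6.669 V
  V2 = 64.9·(cos(60.0°) + j·sin(60.0°)) = 32.45 + j56.21 V
  V3 = 201·(cos(0.0°) + j·sin(0.0°)) = 201 V
Step 2 — Sum components: V_total = 187.7 + j49.54 V.
Step 3 — Convert to polar: |V_total| = 194.2 V, ∠V_total = 14.8°.

V_total = 194.2∠14.8° V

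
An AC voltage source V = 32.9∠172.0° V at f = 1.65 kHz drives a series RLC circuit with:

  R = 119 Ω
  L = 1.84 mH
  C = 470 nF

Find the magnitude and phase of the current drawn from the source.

Step 1 — Angular frequency: ω = 2π·f = 2π·1650 = 1.037e+04 rad/s.
Step 2 — Component impedances:
  R: Z = R = 119 Ω
  L: Z = jωL = j·1.037e+04·0.00184 = 0 + j19.08 Ω
  C: Z = 1/(jωC) = -j/(ω·C) = 0 - j205.2 Ω
Step 3 — Series combination: Z_total = R + L + C = 119 - j186.2 Ω = 220.9∠-57.4° Ω.
Step 4 — Source phasor: V = 32.9∠172.0° V = -32.58 + j4.579 V.
Step 5 — Ohm's law: I = V / Z_total = (-32.58 + j4.579) / (119 - j186.2) = -0.09689 - j0.1131 A.
Step 6 — Convert to polar: |I| = 0.1489 A, ∠I = -130.6°.

I = 0.1489∠-130.6° A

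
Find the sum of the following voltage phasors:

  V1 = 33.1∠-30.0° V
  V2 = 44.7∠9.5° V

Step 1 — Convert each phasor to rectangular form:
  V1 = 33.1·(cos(-30.0°) + j·sin(-30.0°)) = 28.67 - j16.55 V
  V2 = 44.7·(cos(9.5°) + j·sin(9.5°)) = 44.09 + j7.378 V
Step 2 — Sum components: V_total = 72.75 - j9.172 V.
Step 3 — Convert to polar: |V_total| = 73.33 V, ∠V_total = -7.2°.

V_total = 73.33∠-7.2° V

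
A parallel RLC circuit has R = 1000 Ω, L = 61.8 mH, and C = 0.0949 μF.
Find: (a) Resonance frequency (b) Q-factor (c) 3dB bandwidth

Step 1 — Resonance: ω₀ = 1/√(LC) = 1/√(0.0618·9.49e-08) = 1.306e+04 rad/s.
Step 2 — f₀ = ω₀/(2π) = 2078 Hz.
Step 3 — Parallel Q: Q = R/(ω₀L) = 1000/(1.306e+04·0.0618) = 1.239.
Step 4 — Bandwidth: Δω = ω₀/Q = 1.054e+04 rad/s; BW = Δω/(2π) = 1677 Hz.

(a) f₀ = 2078 Hz  (b) Q = 1.239  (c) BW = 1677 Hz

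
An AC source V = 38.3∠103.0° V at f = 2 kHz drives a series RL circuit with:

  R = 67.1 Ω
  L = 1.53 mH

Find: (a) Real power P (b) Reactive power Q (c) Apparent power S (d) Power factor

Step 1 — Angular frequency: ω = 2π·f = 2π·2000 = 1.257e+04 rad/s.
Step 2 — Component impedances:
  R: Z = R = 67.1 Ω
  L: Z = jωL = j·1.257e+04·0.00153 = 0 + j19.23 Ω
Step 3 — Series combination: Z_total = R + L = 67.1 + j19.23 Ω = 69.8∠16.0° Ω.
Step 4 — Source phasor: V = 38.3∠103.0° V = -8.616 + j37.32 V.
Step 5 — Current: I = V / Z = 0.02861 + j0.548 A = 0.5487∠87.0° A.
Step 6 — Complex power: S = V·I* = 20.2 + j5.789 VA.
Step 7 — Real power: P = Re(S) = 20.2 W.
Step 8 — Reactive power: Q = Im(S) = 5.789 VAR.
Step 9 — Apparent power: |S| = 21.02 VA.
Step 10 — Power factor: PF = P/|S| = 0.9613 (lagging).

(a) P = 20.2 W  (b) Q = 5.789 VAR  (c) S = 21.02 VA  (d) PF = 0.9613 (lagging)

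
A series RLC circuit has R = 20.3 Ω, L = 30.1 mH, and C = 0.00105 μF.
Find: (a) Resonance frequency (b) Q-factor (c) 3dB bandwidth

Step 1 — Resonance condition Im(Z)=0 gives ω₀ = 1/√(LC).
Step 2 — ω₀ = 1/√(0.0301·1.05e-09) = 1.779e+05 rad/s.
Step 3 — f₀ = ω₀/(2π) = 2.831e+04 Hz.
Step 4 — Series Q: Q = ω₀L/R = 1.779e+05·0.0301/20.3 = 263.8.
Step 5 — 3dB bandwidth: Δω = ω₀/Q = 674.4 rad/s; BW = Δω/(2π) = 107.3 Hz.

(a) f₀ = 2.831e+04 Hz  (b) Q = 263.8  (c) BW = 107.3 Hz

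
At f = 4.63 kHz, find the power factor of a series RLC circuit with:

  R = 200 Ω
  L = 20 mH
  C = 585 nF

Step 1 — Angular frequency: ω = 2π·f = 2π·4630 = 2.909e+04 rad/s.
Step 2 — Component impedances:
  R: Z = R = 200 Ω
  L: Z = jωL = j·2.909e+04·0.02 = 0 + j581.8 Ω
  C: Z = 1/(jωC) = -j/(ω·C) = 0 - j58.76 Ω
Step 3 — Series combination: Z_total = R + L + C = 200 + j523.1 Ω = 560∠69.1° Ω.
Step 4 — Power factor: PF = cos(φ) = Re(Z)/|Z| = 200/560 = 0.3571.
Step 5 — Type: Im(Z) = 523.1 ⇒ lagging (phase φ = 69.1°).

PF = 0.3571 (lagging, φ = 69.1°)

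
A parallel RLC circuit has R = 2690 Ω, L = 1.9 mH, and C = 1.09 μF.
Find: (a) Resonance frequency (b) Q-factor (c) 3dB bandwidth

Step 1 — Resonance: ω₀ = 1/√(LC) = 1/√(0.0019·1.09e-06) = 2.197e+04 rad/s.
Step 2 — f₀ = ω₀/(2π) = 3497 Hz.
Step 3 — Parallel Q: Q = R/(ω₀L) = 2690/(2.197e+04·0.0019) = 64.43.
Step 4 — Bandwidth: Δω = ω₀/Q = 341.1 rad/s; BW = Δω/(2π) = 54.28 Hz.

(a) f₀ = 3497 Hz  (b) Q = 64.43  (c) BW = 54.28 Hz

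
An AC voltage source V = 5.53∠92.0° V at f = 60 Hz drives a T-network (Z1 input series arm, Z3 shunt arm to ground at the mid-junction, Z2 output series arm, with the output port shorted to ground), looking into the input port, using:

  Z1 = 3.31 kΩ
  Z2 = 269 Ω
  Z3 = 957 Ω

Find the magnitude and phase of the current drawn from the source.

Step 1 — Angular frequency: ω = 2π·f = 2π·60 = 377 rad/s.
Step 2 — Component impedances:
  Z1: Z = R = 3310 Ω
  Z2: Z = R = 269 Ω
  Z3: Z = R = 957 Ω
Step 3 — With the output port shorted to ground, the output series arm Z2 runs from the junction to ground; the shunt arm Z3 also runs from the junction to ground. They appear in parallel: Z3 || Z2 = 210 Ω.
Step 4 — Series with input arm Z1: Z_in = Z1 + (Z3 || Z2) = 3520 Ω = 3520∠0.0° Ω.
Step 5 — Source phasor: V = 5.53∠92.0° V = -0.193 + j5.527 V.
Step 6 — Ohm's law: I = V / Z_total = (-0.193 + j5.527) / (3520) = -5.483e-05 + j0.00157 A.
Step 7 — Convert to polar: |I| = 0.001571 A, ∠I = 92.0°.

I = 0.001571∠92.0° A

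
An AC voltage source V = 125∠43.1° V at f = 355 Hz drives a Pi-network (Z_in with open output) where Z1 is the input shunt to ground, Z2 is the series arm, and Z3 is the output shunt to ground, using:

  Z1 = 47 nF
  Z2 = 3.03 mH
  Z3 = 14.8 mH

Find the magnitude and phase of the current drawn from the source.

Step 1 — Angular frequency: ω = 2π·f = 2π·355 = 2231 rad/s.
Step 2 — Component impedances:
  Z1: Z = 1/(jωC) = -j/(ω·C) = 0 - j9539 Ω
  Z2: Z = jωL = j·2231·0.00303 = 0 + j6.759 Ω
  Z3: Z = jωL = j·2231·0.0148 = 0 + j33.01 Ω
Step 3 — With open output, the series arm Z2 and the output shunt Z3 appear in series to ground: Z2 + Z3 = 0 + j39.77 Ω.
Step 4 — Parallel with input shunt Z1: Z_in = Z1 || (Z2 + Z3) = 0 + j39.94 Ω = 39.94∠90.0° Ω.
Step 5 — Source phasor: V = 125∠43.1° V = 91.27 + j85.41 V.
Step 6 — Ohm's law: I = V / Z_total = (91.27 + j85.41) / (0 + j39.94) = 2.139 - j2.285 A.
Step 7 — Convert to polar: |I| = 3.13 A, ∠I = -46.9°.

I = 3.13∠-46.9° A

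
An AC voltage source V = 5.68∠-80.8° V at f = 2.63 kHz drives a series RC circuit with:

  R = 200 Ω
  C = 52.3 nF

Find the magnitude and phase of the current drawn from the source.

Step 1 — Angular frequency: ω = 2π·f = 2π·2630 = 1.652e+04 rad/s.
Step 2 — Component impedances:
  R: Z = R = 200 Ω
  C: Z = 1/(jωC) = -j/(ω·C) = 0 - j1157 Ω
Step 3 — Series combination: Z_total = R + C = 200 - j1157 Ω = 1174∠-80.2° Ω.
Step 4 — Source phasor: V = 5.68∠-80.8° V = 0.9081 - j5.607 V.
Step 5 — Ohm's law: I = V / Z_total = (0.9081 - j5.607) / (200 - j1157) = 0.004837 - j5.121e-05 A.
Step 6 — Convert to polar: |I| = 0.004837 A, ∠I = -0.6°.

I = 0.004837∠-0.6° A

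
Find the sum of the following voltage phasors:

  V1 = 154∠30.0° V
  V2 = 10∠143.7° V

Step 1 — Convert each phasor to rectangular form:
  V1 = 154·(cos(30.0°) + j·sin(30.0°)) = 133.4 + j77 V
  V2 = 10·(cos(143.7°) + j·sin(143.7°)) = -8.059 + j5.92 V
Step 2 — Sum components: V_total = 125.3 + j82.92 V.
Step 3 — Convert to polar: |V_total| = 150.3 V, ∠V_total = 33.5°.

V_total = 150.3∠33.5° V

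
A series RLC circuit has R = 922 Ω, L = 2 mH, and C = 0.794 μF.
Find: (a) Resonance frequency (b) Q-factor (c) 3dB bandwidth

Step 1 — Resonance: ω₀ = 1/√(LC) = 1/√(0.002·7.94e-07) = 2.509e+04 rad/s.
Step 2 — f₀ = ω₀/(2π) = 3994 Hz.
Step 3 — Series Q: Q = ω₀L/R = 2.509e+04·0.002/922 = 0.05443.
Step 4 — Bandwidth: Δω = ω₀/Q = 4.61e+05 rad/s; BW = Δω/(2π) = 7.337e+04 Hz.

(a) f₀ = 3994 Hz  (b) Q = 0.05443  (c) BW = 7.337e+04 Hz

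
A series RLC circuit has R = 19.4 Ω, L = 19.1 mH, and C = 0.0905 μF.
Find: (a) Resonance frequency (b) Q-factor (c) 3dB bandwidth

Step 1 — Resonance condition Im(Z)=0 gives ω₀ = 1/√(LC).
Step 2 — ω₀ = 1/√(0.0191·9.05e-08) = 2.405e+04 rad/s.
Step 3 — f₀ = ω₀/(2π) = 3828 Hz.
Step 4 — Series Q: Q = ω₀L/R = 2.405e+04·0.0191/19.4 = 23.68.
Step 5 — 3dB bandwidth: Δω = ω₀/Q = 1016 rad/s; BW = Δω/(2π) = 161.7 Hz.

(a) f₀ = 3828 Hz  (b) Q = 23.68  (c) BW = 161.7 Hz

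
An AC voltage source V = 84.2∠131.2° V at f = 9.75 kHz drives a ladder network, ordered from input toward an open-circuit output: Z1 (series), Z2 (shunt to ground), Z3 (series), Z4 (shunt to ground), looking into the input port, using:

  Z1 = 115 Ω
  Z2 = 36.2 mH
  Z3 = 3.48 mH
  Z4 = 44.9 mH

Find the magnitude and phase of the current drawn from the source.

Step 1 — Angular frequency: ω = 2π·f = 2π·9750 = 6.126e+04 rad/s.
Step 2 — Component impedances:
  Z1: Z = R = 115 Ω
  Z2: Z = jωL = j·6.126e+04·0.0362 = 0 + j2218 Ω
  Z3: Z = jωL = j·6.126e+04·0.00348 = 0 + j213.2 Ω
  Z4: Z = jωL = j·6.126e+04·0.0449 = 0 + j2751 Ω
Step 3 — Ladder network (open output): work backward from the far end, alternating series and parallel combinations. Z_in = 115 + j1269 Ω = 1274∠84.8° Ω.
Step 4 — Source phasor: V = 84.2∠131.2° V = -55.46 + j63.35 V.
Step 5 — Ohm's law: I = V / Z_total = (-55.46 + j63.35) / (115 + j1269) = 0.0456 + j0.04786 A.
Step 6 — Convert to polar: |I| = 0.06611 A, ∠I = 46.4°.

I = 0.06611∠46.4° A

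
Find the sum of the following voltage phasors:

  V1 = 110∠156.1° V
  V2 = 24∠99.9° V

Step 1 — Convert each phasor to rectangular form:
  V1 = 110·(cos(156.1°) + j·sin(156.1°)) = -100.6 + j44.57 V
  V2 = 24·(cos(99.9°) + j·sin(99.9°)) = -4.126 + j23.64 V
Step 2 — Sum components: V_total = -104.7 + j68.21 V.
Step 3 — Convert to polar: |V_total| = 125 V, ∠V_total = 146.9°.

V_total = 125∠146.9° V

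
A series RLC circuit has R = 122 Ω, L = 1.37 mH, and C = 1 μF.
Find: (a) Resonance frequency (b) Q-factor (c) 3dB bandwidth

Step 1 — Resonance condition Im(Z)=0 gives ω₀ = 1/√(LC).
Step 2 — ω₀ = 1/√(0.00137·1e-06) = 2.702e+04 rad/s.
Step 3 — f₀ = ω₀/(2π) = 4300 Hz.
Step 4 — Series Q: Q = ω₀L/R = 2.702e+04·0.00137/122 = 0.3034.
Step 5 — 3dB bandwidth: Δω = ω₀/Q = 8.905e+04 rad/s; BW = Δω/(2π) = 1.417e+04 Hz.

(a) f₀ = 4300 Hz  (b) Q = 0.3034  (c) BW = 1.417e+04 Hz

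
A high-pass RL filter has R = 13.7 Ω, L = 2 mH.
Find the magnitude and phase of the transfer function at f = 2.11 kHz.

Step 1 — Angular frequency: ω = 2π·2110 = 1.326e+04 rad/s.
Step 2 — Transfer function: H(jω) = jωL/(R + jωL).
Step 3 — Numerator jωL = j·26.52; denominator R + jωL = 13.7 + j26.52.
Step 4 — H = 0.7893 + j0.4078.
Step 5 — Magnitude: |H| = 0.8884 (-1.0 dB); phase: φ = 27.3°.

|H| = 0.8884 (-1.0 dB), φ = 27.3°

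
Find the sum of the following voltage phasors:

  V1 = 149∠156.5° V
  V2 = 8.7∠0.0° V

Step 1 — Convert each phasor to rectangular form:
  V1 = 149·(cos(156.5°) + j·sin(156.5°)) = -136.6 + j59.41 V
  V2 = 8.7·(cos(0.0°) + j·sin(0.0°)) = 8.7 V
Step 2 — Sum components: V_total = -127.9 + j59.41 V.
Step 3 — Convert to polar: |V_total| = 141.1 V, ∠V_total = 155.1°.

V_total = 141.1∠155.1° V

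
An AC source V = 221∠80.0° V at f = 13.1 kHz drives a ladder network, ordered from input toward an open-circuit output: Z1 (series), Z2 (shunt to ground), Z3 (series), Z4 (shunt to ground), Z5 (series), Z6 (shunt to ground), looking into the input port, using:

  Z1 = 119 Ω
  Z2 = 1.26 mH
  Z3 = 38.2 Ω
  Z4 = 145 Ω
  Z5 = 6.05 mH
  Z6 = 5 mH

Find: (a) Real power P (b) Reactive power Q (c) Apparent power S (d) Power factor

Step 1 — Angular frequency: ω = 2π·f = 2π·1.31e+04 = 8.231e+04 rad/s.
Step 2 — Component impedances:
  Z1: Z = R = 119 Ω
  Z2: Z = jωL = j·8.231e+04·0.00126 = 0 + j103.7 Ω
  Z3: Z = R = 38.2 Ω
  Z4: Z = R = 145 Ω
  Z5: Z = jωL = j·8.231e+04·0.00605 = 0 + j498 Ω
  Z6: Z = jωL = j·8.231e+04·0.005 = 0 + j411.5 Ω
Step 3 — Ladder network (open output): work backward from the far end, alternating series and parallel combinations. Z_in = 159.1 + j75.54 Ω = 176.1∠25.4° Ω.
Step 4 — Source phasor: V = 221∠80.0° V = 38.38 + j217.6 V.
Step 5 — Current: I = V / Z = 0.727 + j1.023 A = 1.255∠54.6° A.
Step 6 — Complex power: S = V·I* = 250.5 + j119 VA.
Step 7 — Real power: P = Re(S) = 250.5 W.
Step 8 — Reactive power: Q = Im(S) = 119 VAR.
Step 9 — Apparent power: |S| = 277.3 VA.
Step 10 — Power factor: PF = P/|S| = 0.9033 (lagging).

(a) P = 250.5 W  (b) Q = 119 VAR  (c) S = 277.3 VA  (d) PF = 0.9033 (lagging)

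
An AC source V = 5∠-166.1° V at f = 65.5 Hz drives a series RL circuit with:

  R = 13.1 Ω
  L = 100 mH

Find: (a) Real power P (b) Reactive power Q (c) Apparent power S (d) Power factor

Step 1 — Angular frequency: ω = 2π·f = 2π·65.5 = 411.5 rad/s.
Step 2 — Component impedances:
  R: Z = R = 13.1 Ω
  L: Z = jωL = j·411.5·0.1 = 0 + j41.15 Ω
Step 3 — Series combination: Z_total = R + L = 13.1 + j41.15 Ω = 43.19∠72.3° Ω.
Step 4 — Source phasor: V = 5∠-166.1° V = -4.854 - j1.201 V.
Step 5 — Current: I = V / Z = -0.06059 + j0.09865 A = 0.1158∠121.6° A.
Step 6 — Complex power: S = V·I* = 0.1756 + j0.5516 VA.
Step 7 — Real power: P = Re(S) = 0.1756 W.
Step 8 — Reactive power: Q = Im(S) = 0.5516 VAR.
Step 9 — Apparent power: |S| = 0.5788 VA.
Step 10 — Power factor: PF = P/|S| = 0.3033 (lagging).

(a) P = 0.1756 W  (b) Q = 0.5516 VAR  (c) S = 0.5788 VA  (d) PF = 0.3033 (lagging)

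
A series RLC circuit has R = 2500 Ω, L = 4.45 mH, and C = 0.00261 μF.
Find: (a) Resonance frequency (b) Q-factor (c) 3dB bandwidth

Step 1 — Resonance: ω₀ = 1/√(LC) = 1/√(0.00445·2.61e-09) = 2.934e+05 rad/s.
Step 2 — f₀ = ω₀/(2π) = 4.67e+04 Hz.
Step 3 — Series Q: Q = ω₀L/R = 2.934e+05·0.00445/2500 = 0.5223.
Step 4 — Bandwidth: Δω = ω₀/Q = 5.618e+05 rad/s; BW = Δω/(2π) = 8.941e+04 Hz.

(a) f₀ = 4.67e+04 Hz  (b) Q = 0.5223  (c) BW = 8.941e+04 Hz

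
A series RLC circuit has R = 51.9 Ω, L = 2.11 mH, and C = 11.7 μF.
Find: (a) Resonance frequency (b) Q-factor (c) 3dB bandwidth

Step 1 — Resonance: ω₀ = 1/√(LC) = 1/√(0.00211·1.17e-05) = 6365 rad/s.
Step 2 — f₀ = ω₀/(2π) = 1013 Hz.
Step 3 — Series Q: Q = ω₀L/R = 6365·0.00211/51.9 = 0.2588.
Step 4 — Bandwidth: Δω = ω₀/Q = 2.46e+04 rad/s; BW = Δω/(2π) = 3915 Hz.

(a) f₀ = 1013 Hz  (b) Q = 0.2588  (c) BW = 3915 Hz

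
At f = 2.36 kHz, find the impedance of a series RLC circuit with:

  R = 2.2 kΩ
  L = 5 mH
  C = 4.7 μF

Step 1 — Angular frequency: ω = 2π·f = 2π·2360 = 1.483e+04 rad/s.
Step 2 — Component impedances:
  R: Z = R = 2200 Ω
  L: Z = jωL = j·1.483e+04·0.005 = 0 + j74.14 Ω
  C: Z = 1/(jωC) = -j/(ω·C) = 0 - j14.35 Ω
Step 3 — Series combination: Z_total = R + L + C = 2200 + j59.79 Ω = 2201∠1.6° Ω.

Z = 2200 + j59.79 Ω = 2201∠1.6° Ω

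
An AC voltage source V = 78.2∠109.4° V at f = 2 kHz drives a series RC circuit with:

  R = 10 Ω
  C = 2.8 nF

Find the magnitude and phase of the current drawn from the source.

Step 1 — Angular frequency: ω = 2π·f = 2π·2000 = 1.257e+04 rad/s.
Step 2 — Component impedances:
  R: Z = R = 10 Ω
  C: Z = 1/(jωC) = -j/(ω·C) = 0 - j2.842e+04 Ω
Step 3 — Series combination: Z_total = R + C = 10 - j2.842e+04 Ω = 2.842e+04∠-90.0° Ω.
Step 4 — Source phasor: V = 78.2∠109.4° V = -25.98 + j73.76 V.
Step 5 — Ohm's law: I = V / Z_total = (-25.98 + j73.76) / (10 - j2.842e+04) = -0.002596 - j0.000913 A.
Step 6 — Convert to polar: |I| = 0.002752 A, ∠I = -160.6°.

I = 0.002752∠-160.6° A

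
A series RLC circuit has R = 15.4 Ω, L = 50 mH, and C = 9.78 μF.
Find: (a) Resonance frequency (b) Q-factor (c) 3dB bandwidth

Step 1 — Resonance: ω₀ = 1/√(LC) = 1/√(0.05·9.78e-06) = 1430 rad/s.
Step 2 — f₀ = ω₀/(2π) = 227.6 Hz.
Step 3 — Series Q: Q = ω₀L/R = 1430·0.05/15.4 = 4.643.
Step 4 — Bandwidth: Δω = ω₀/Q = 308 rad/s; BW = Δω/(2π) = 49.02 Hz.

(a) f₀ = 227.6 Hz  (b) Q = 4.643  (c) BW = 49.02 Hz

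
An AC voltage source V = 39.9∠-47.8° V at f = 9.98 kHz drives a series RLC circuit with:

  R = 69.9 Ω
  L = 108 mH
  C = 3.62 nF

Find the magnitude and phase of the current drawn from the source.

Step 1 — Angular frequency: ω = 2π·f = 2π·9980 = 6.271e+04 rad/s.
Step 2 — Component impedances:
  R: Z = R = 69.9 Ω
  L: Z = jωL = j·6.271e+04·0.108 = 0 + j6772 Ω
  C: Z = 1/(jωC) = -j/(ω·C) = 0 - j4405 Ω
Step 3 — Series combination: Z_total = R + L + C = 69.9 + j2367 Ω = 2368∠88.3° Ω.
Step 4 — Source phasor: V = 39.9∠-47.8° V = 26.8 - j29.56 V.
Step 5 — Ohm's law: I = V / Z_total = (26.8 - j29.56) / (69.9 + j2367) = -0.01214 - j0.01168 A.
Step 6 — Convert to polar: |I| = 0.01685 A, ∠I = -136.1°.

I = 0.01685∠-136.1° A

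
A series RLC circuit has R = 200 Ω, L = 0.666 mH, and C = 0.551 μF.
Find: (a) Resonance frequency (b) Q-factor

Step 1 — Resonance condition Im(Z)=0 gives ω₀ = 1/√(LC).
Step 2 — ω₀ = 1/√(0.000666·5.51e-07) = 5.22e+04 rad/s.
Step 3 — f₀ = ω₀/(2π) = 8308 Hz.
Step 4 — Series Q: Q = ω₀L/R = 5.22e+04·0.000666/200 = 0.1738.

(a) f₀ = 8308 Hz  (b) Q = 0.1738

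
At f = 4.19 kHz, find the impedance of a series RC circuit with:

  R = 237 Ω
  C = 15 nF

Step 1 — Angular frequency: ω = 2π·f = 2π·4190 = 2.633e+04 rad/s.
Step 2 — Component impedances:
  R: Z = R = 237 Ω
  C: Z = 1/(jωC) = -j/(ω·C) = 0 - j2532 Ω
Step 3 — Series combination: Z_total = R + C = 237 - j2532 Ω = 2543∠-84.7° Ω.

Z = 237 - j2532 Ω = 2543∠-84.7° Ω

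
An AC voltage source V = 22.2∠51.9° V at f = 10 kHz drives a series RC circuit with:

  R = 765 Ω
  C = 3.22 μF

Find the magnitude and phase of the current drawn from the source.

Step 1 — Angular frequency: ω = 2π·f = 2π·1e+04 = 6.283e+04 rad/s.
Step 2 — Component impedances:
  R: Z = R = 765 Ω
  C: Z = 1/(jωC) = -j/(ω·C) = 0 - j4.943 Ω
Step 3 — Series combination: Z_total = R + C = 765 - j4.943 Ω = 765∠-0.4° Ω.
Step 4 — Source phasor: V = 22.2∠51.9° V = 13.7 + j17.47 V.
Step 5 — Ohm's law: I = V / Z_total = (13.7 + j17.47) / (765 - j4.943) = 0.01776 + j0.02295 A.
Step 6 — Convert to polar: |I| = 0.02902 A, ∠I = 52.3°.

I = 0.02902∠52.3° A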